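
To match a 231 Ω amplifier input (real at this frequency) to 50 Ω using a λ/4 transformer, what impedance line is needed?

Z_qwt ≈ 107 Ω

Z_qwt = √(Z_0·R_L) = √(50 × 231) = √11550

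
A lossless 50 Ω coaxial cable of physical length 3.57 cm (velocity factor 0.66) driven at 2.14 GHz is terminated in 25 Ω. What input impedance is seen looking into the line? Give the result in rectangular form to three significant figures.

λ = v/f = 0.66·c / 2.14 GHz = 0.0925 m
βl = 2π·l/λ = 2π × 0.386 = 139°
tan(βl) = tan(139°) = -0.872
Z_in = Z_0·(Z_L + jZ_0·tanβl)/(Z_0 + jZ_L·tanβl)
     = 50·(25 − j43.6)/(50 − j21.8)

Z_in ≈ 37 − j27.5 Ω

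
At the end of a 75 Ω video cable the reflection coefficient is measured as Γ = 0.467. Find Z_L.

Z_L = Z_0·(1 + Γ)/(1 − Γ) = 75·(1.47)/(0.533)

Z_L ≈ 206 Ω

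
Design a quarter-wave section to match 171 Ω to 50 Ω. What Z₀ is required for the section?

Z_qwt ≈ 92.5 Ω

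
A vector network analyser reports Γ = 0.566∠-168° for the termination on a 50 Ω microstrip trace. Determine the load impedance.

Z_L ≈ 14 − j4.85 Ω

Z_L = Z_0·(1 + Γ)/(1 − Γ) = 50·(0.446 − j0.118)/(1.55 + j0.118)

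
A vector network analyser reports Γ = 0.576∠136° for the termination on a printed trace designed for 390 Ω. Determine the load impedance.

Z_L ≈ 121 + j144 Ω

Z_L = Z_0·(1 + Γ)/(1 − Γ) = 390·(0.586 + j0.4)/(1.41 − j0.4)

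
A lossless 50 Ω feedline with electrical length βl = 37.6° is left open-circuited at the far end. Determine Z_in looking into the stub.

Z_in ≈ −j64.9 Ω

tan(βl) = 0.77
For an open-circuited stub, Z_in = −jZ_0·cot(βl) = −jZ_0/tan(βl)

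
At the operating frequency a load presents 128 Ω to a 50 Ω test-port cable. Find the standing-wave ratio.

Γ = (128 − 50)/(128 + 50) = 0.438
VSWR = (1 + 0.438)/(1 − 0.438)

VSWR ≈ 2.56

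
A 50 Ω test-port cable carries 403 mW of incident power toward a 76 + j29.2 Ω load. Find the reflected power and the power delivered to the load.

|Γ| = |(26 + j29.2)/(126 + j29.2)| = 0.302
|Γ|² = 0.0914
P_refl = |Γ|²·P_inc = 36.8 mW, P_del = (1 − |Γ|²)·P_inc = 366 mW

P_reflected ≈ 36.8 mW; P_delivered ≈ 366 mW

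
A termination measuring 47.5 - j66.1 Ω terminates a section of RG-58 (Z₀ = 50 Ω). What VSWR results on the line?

VSWR ≈ 3.56

Γ = (Z_L − Z_0)/(Z_L + Z_0) = (-2.5 − j66.1)/(97.5 − j66.1)
|Γ| = 66.1/118 = 0.562
VSWR = (1 + |Γ|)/(1 − |Γ|) = 1.56/0.438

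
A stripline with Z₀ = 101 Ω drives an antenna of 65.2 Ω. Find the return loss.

RL ≈ 13.3 dB

Γ = (65.2 − 101)/(65.2 + 101) = -0.215
RL = −20·log₁₀|Γ| = −20·log₁₀(0.215)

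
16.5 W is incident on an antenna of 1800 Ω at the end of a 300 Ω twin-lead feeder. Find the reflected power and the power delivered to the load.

P_reflected ≈ 8.42 W; P_delivered ≈ 8.08 W

Γ = (1800 − 300)/(1800 + 300) = 0.714
|Γ|² = 0.51
P_refl = |Γ|²·P_inc = 8.42 W, P_del = (1 − |Γ|²)·P_inc = 8.08 W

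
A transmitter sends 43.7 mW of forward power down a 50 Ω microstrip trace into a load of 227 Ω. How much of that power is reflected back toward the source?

P_reflected ≈ 17.8 mW

Γ = (227 − 50)/(227 + 50) = 0.639
|Γ|² = 0.408
P_refl = |Γ|²·P_inc = 17.8 mW, P_del = (1 − |Γ|²)·P_inc = 25.9 mW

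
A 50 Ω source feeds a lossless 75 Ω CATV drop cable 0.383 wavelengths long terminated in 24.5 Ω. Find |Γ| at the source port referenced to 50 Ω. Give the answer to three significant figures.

βl = 2π × 0.383 = 138°
tan(βl) = -0.904
Z_in = Z_0·(Z_L + jZ_0·tanβl)/(Z_0 + jZ_L·tanβl) = 41 − j55.7 Ω
Γ_s = (Z_in − Z_s)/(Z_in + Z_s) = (-9.04 − j55.7)/(91 − j55.7), |Γ_s| = 0.529

|Γ| ≈ 0.529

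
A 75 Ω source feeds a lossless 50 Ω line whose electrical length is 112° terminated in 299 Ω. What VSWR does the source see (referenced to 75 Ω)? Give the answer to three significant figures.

VSWR ≈ 8.28

tan(βl) = -2.48
Z_in = Z_0·(Z_L + jZ_0·tanβl)/(Z_0 + jZ_L·tanβl) = 9.68 + j19.5 Ω
Γ_s = (Z_in − Z_s)/(Z_in + Z_s) = (-65.3 + j19.5)/(84.7 + j19.5), |Γ_s| = 0.785
VSWR = (1 + |Γ_s|)/(1 − |Γ_s|)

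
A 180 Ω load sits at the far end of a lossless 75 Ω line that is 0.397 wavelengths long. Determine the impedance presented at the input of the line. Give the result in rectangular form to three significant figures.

βl = 2π × 0.397 = 143°
tan(βl) = tan(143°) = -0.756
Z_in = Z_0·(Z_L + jZ_0·tanβl)/(Z_0 + jZ_L·tanβl)
     = 75·(180 − j56.7)/(75 − j136)

Z_in ≈ 65.9 + j62.9 Ω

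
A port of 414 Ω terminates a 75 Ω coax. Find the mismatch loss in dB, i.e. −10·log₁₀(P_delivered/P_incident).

mismatch loss ≈ 2.84 dB

Γ = (414 − 75)/(414 + 75) = 0.693
|Γ|² = 0.481, so P_del/P_inc = 1 − |Γ|² = 0.519
ML = −10·log₁₀(1 − |Γ|²)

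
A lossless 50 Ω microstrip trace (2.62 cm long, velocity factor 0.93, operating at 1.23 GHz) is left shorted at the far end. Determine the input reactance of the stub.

X_in ≈ 44.4 Ω (inductive)

λ = v/f = 0.93·c / 1.23 GHz = 0.227 m
βl = 2π·l/λ = 2π × 0.116 = 41.6°
tan(βl) = 0.887
For a shorted stub, Z_in = jZ_0·tan(βl)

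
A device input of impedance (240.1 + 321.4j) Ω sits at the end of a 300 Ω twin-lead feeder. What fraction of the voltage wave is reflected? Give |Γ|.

|Γ| ≈ 0.52

Γ = (Z_L − Z_0)/(Z_L + Z_0) = (-59.9 + j321.4)/(540.1 + j321.4)
|Γ| = 327/628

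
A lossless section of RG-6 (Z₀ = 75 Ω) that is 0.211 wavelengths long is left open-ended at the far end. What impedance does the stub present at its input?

βl = 2π × 0.211 = 76°
tan(βl) = 4
For an open-ended stub, Z_in = −jZ_0·cot(βl) = −jZ_0/tan(βl)

Z_in ≈ −j18.8 Ω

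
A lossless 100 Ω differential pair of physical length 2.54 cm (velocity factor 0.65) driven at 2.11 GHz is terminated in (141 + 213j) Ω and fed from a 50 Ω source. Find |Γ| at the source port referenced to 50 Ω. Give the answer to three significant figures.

|Γ| ≈ 0.477

λ = v/f = 0.65·c / 2.11 GHz = 0.0924 m
βl = 2π·l/λ = 2π × 0.275 = 98.9°
tan(βl) = -6.35
Z_in = Z_0·(Z_L + jZ_0·tanβl)/(Z_0 + jZ_L·tanβl) = 20 − j16.7 Ω
Γ_s = (Z_in − Z_s)/(Z_in + Z_s) = (-30 − j16.7)/(70 − j16.7), |Γ_s| = 0.477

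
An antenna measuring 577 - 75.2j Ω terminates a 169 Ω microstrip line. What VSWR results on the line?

VSWR ≈ 3.48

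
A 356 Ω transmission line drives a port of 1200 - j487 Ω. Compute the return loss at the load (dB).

RL ≈ 4.47 dB

Γ = (844 − j487)/(1556 − j487), |Γ| = 0.598
RL = −20·log₁₀|Γ| = −20·log₁₀(0.598)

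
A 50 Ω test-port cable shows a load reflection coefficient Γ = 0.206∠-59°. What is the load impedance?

Z_L = Z_0·(1 + Γ)/(1 − Γ) = 50·(1.11 − j0.177)/(0.894 + j0.177)

Z_L ≈ 57.7 − j21.3 Ω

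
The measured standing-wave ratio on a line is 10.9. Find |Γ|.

|Γ| = (S − 1)/(S + 1) = (10.9 − 1)/(10.9 + 1) = 9.9/11.9

|Γ| ≈ 0.832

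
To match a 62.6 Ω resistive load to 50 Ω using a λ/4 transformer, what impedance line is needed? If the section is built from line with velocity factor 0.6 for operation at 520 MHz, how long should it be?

Z_qwt = √(Z_0·R_L) = √(50 × 62.6) = √3130
λ = 0.6·c/f = 0.346 m, so l = λ/4 = 0.0865 m

Z_qwt ≈ 55.9 Ω; length ≈ 8.65 cm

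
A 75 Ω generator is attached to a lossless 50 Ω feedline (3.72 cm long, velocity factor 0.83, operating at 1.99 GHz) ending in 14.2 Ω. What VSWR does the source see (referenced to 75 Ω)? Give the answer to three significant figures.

VSWR ≈ 2.62

λ = v/f = 0.83·c / 1.99 GHz = 0.125 m
βl = 2π·l/λ = 2π × 0.297 = 107°
tan(βl) = -3.27
Z_in = Z_0·(Z_L + jZ_0·tanβl)/(Z_0 + jZ_L·tanβl) = 89 − j80.7 Ω
Γ_s = (Z_in − Z_s)/(Z_in + Z_s) = (14 − j80.7)/(164 − j80.7), |Γ_s| = 0.448
VSWR = (1 + |Γ_s|)/(1 − |Γ_s|)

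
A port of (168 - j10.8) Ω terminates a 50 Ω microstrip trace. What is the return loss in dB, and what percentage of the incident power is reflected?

Γ = (118 − j10.8)/(218 − j10.8), |Γ| = 0.543
RL = −20·log₁₀(0.543) = 5.31 dB
P_refl/P_inc = |Γ|² = 0.295

RL ≈ 5.31 dB; 29.5% of incident power reflected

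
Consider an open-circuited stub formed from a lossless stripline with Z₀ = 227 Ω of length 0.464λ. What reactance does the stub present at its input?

βl = 2π × 0.464 = 167°
tan(βl) = -0.23
For an open-circuited stub, Z_in = −jZ_0·cot(βl) = −jZ_0/tan(βl)

X_in ≈ 986 Ω (inductive)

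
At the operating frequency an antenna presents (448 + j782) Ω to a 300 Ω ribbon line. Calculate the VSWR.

VSWR ≈ 6.56

Γ = (Z_L − Z_0)/(Z_L + Z_0) = (148 + j782)/(748 + j782)
|Γ| = 796/1080 = 0.735
VSWR = (1 + |Γ|)/(1 − |Γ|) = 1.74/0.265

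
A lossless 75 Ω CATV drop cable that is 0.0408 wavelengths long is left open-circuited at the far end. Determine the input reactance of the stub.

X_in ≈ -286 Ω (capacitive)

βl = 2π × 0.0408 = 14.7°
tan(βl) = 0.262
For an open-circuited stub, Z_in = −jZ_0·cot(βl) = −jZ_0/tan(βl)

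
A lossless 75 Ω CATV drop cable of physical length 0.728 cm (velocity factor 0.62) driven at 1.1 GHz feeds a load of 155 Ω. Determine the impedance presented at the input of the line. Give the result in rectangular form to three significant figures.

Z_in ≈ 126 − j51.2 Ω

λ = v/f = 0.62·c / 1.1 GHz = 0.169 m
βl = 2π·l/λ = 2π × 0.0431 = 15.5°
tan(βl) = tan(15.5°) = 0.277
Z_in = Z_0·(Z_L + jZ_0·tanβl)/(Z_0 + jZ_L·tanβl)
     = 75·(155 + j20.8)/(75 + j43)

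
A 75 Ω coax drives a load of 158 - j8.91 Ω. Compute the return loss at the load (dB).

Γ = (83 − j8.91)/(233 − j8.91), |Γ| = 0.358
RL = −20·log₁₀|Γ| = −20·log₁₀(0.358)

RL ≈ 8.92 dB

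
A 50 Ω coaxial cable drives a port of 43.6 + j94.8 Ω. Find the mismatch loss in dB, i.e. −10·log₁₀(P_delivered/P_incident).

mismatch loss ≈ 3.09 dB

Γ = (-6.4 + j94.8)/(93.6 + j94.8), |Γ| = 0.713
|Γ|² = 0.509, so P_del/P_inc = 1 − |Γ|² = 0.491
ML = −10·log₁₀(1 − |Γ|²)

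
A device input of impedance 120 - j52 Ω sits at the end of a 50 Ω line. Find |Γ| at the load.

Γ = (Z_L − Z_0)/(Z_L + Z_0) = (70 − j52)/(170 − j52)
|Γ| = 87.2/178

|Γ| ≈ 0.491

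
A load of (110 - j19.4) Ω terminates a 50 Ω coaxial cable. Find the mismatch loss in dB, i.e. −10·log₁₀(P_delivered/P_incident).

mismatch loss ≈ 0.722 dB

Γ = (60 − j19.4)/(160 − j19.4), |Γ| = 0.391
|Γ|² = 0.153, so P_del/P_inc = 1 − |Γ|² = 0.847
ML = −10·log₁₀(1 − |Γ|²)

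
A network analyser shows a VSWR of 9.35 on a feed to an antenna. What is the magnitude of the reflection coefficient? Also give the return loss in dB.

|Γ| ≈ 0.807; return loss ≈ 1.87 dB

|Γ| = (S − 1)/(S + 1) = (9.35 − 1)/(9.35 + 1) = 8.35/10.3
RL = −20·log₁₀|Γ| = −20·log₁₀(0.807)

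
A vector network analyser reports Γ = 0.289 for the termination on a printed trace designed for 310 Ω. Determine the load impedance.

Z_L = Z_0·(1 + Γ)/(1 − Γ) = 310·(1.29)/(0.711)

Z_L ≈ 562 Ω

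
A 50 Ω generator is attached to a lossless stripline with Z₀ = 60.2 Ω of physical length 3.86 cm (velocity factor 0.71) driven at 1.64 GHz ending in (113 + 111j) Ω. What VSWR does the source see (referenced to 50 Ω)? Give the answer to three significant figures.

λ = v/f = 0.71·c / 1.64 GHz = 0.13 m
βl = 2π·l/λ = 2π × 0.297 = 107°
tan(βl) = -3.27
Z_in = Z_0·(Z_L + jZ_0·tanβl)/(Z_0 + jZ_L·tanβl) = 15.2 + j1.02 Ω
Γ_s = (Z_in − Z_s)/(Z_in + Z_s) = (-34.8 + j1.02)/(65.2 + j1.02), |Γ_s| = 0.535
VSWR = (1 + |Γ_s|)/(1 − |Γ_s|)

VSWR ≈ 3.3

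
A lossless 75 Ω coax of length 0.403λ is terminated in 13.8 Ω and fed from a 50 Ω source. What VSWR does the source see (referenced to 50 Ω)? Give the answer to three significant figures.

VSWR ≈ 5.14

βl = 2π × 0.403 = 145°
tan(βl) = -0.698
Z_in = Z_0·(Z_L + jZ_0·tanβl)/(Z_0 + jZ_L·tanβl) = 20.2 − j49.8 Ω
Γ_s = (Z_in − Z_s)/(Z_in + Z_s) = (-29.8 − j49.8)/(70.2 − j49.8), |Γ_s| = 0.674
VSWR = (1 + |Γ_s|)/(1 − |Γ_s|)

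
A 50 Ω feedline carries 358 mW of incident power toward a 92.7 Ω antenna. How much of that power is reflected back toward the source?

Γ = (92.7 − 50)/(92.7 + 50) = 0.299
|Γ|² = 0.0895
P_refl = |Γ|²·P_inc = 32.1 mW, P_del = (1 − |Γ|²)·P_inc = 326 mW

P_reflected ≈ 32.1 mW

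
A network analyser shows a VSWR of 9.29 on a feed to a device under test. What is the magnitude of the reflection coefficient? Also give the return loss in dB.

|Γ| ≈ 0.806; return loss ≈ 1.88 dB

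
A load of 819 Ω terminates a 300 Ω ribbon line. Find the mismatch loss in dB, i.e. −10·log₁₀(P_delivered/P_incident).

Γ = (819 − 300)/(819 + 300) = 0.464
|Γ|² = 0.215, so P_del/P_inc = 1 − |Γ|² = 0.785
ML = −10·log₁₀(1 − |Γ|²)

mismatch loss ≈ 1.05 dB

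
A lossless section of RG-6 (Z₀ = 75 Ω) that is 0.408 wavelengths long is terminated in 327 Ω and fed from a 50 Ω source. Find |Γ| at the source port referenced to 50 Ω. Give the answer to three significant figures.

βl = 2π × 0.408 = 147°
tan(βl) = -0.652
Z_in = Z_0·(Z_L + jZ_0·tanβl)/(Z_0 + jZ_L·tanβl) = 51.3 + j96.9 Ω
Γ_s = (Z_in − Z_s)/(Z_in + Z_s) = (1.28 + j96.9)/(101 + j96.9), |Γ_s| = 0.691

|Γ| ≈ 0.691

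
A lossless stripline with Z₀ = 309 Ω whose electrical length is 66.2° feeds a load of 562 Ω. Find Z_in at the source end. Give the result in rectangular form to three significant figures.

Z_in ≈ 192 − j89.8 Ω

tan(βl) = tan(66.2°) = 2.27
Z_in = Z_0·(Z_L + jZ_0·tanβl)/(Z_0 + jZ_L·tanβl)
     = 309·(562 + j701)/(309 + j1270)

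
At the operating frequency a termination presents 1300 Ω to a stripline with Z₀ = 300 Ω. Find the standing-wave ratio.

VSWR ≈ 4.33

For a purely resistive load, VSWR = R_L/Z_0 or Z_0/R_L (whichever > 1) = 1300/300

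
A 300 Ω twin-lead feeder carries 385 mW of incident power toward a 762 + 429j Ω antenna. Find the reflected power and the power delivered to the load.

|Γ| = |(462 + j429)/(1062 + j429)| = 0.55
|Γ|² = 0.303
P_refl = |Γ|²·P_inc = 117 mW, P_del = (1 − |Γ|²)·P_inc = 268 mW

P_reflected ≈ 117 mW; P_delivered ≈ 268 mW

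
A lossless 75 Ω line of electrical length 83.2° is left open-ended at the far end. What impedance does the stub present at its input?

Z_in ≈ −j8.94 Ω

tan(βl) = 8.39
For an open-ended stub, Z_in = −jZ_0·cot(βl) = −jZ_0/tan(βl)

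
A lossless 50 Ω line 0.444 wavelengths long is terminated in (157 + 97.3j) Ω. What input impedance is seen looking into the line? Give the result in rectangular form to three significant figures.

Z_in ≈ 41.7 + j74.1 Ω

βl = 2π × 0.444 = 160°
tan(βl) = tan(160°) = -0.367
Z_in = Z_0·(Z_L + jZ_0·tanβl)/(Z_0 + jZ_L·tanβl)
     = 50·(157 + j78.9)/(85.7 − j57.6)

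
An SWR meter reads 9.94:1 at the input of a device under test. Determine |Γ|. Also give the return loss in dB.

|Γ| ≈ 0.817; return loss ≈ 1.75 dB

|Γ| = (S − 1)/(S + 1) = (9.94 − 1)/(9.94 + 1) = 8.94/10.9
RL = −20·log₁₀|Γ| = −20·log₁₀(0.817)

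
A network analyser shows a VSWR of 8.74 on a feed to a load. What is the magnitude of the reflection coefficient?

|Γ| ≈ 0.795

|Γ| = (S − 1)/(S + 1) = (8.74 − 1)/(8.74 + 1) = 7.74/9.74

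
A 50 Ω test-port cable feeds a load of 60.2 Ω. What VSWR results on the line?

Γ = (60.2 − 50)/(60.2 + 50) = 0.0926
VSWR = (1 + 0.0926)/(1 − 0.0926)

VSWR ≈ 1.2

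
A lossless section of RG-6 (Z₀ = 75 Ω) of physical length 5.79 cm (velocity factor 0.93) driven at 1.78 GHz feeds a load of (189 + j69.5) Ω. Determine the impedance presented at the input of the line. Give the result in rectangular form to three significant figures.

λ = v/f = 0.93·c / 1.78 GHz = 0.157 m
βl = 2π·l/λ = 2π × 0.369 = 133°
tan(βl) = tan(133°) = -1.07
Z_in = Z_0·(Z_L + jZ_0·tanβl)/(Z_0 + jZ_L·tanβl)
     = 75·(189 − j11)/(150 − j203)

Z_in ≈ 36 + j43.3 Ω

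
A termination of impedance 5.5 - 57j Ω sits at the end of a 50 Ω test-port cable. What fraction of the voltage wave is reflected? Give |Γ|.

|Γ| ≈ 0.909

Γ = (Z_L − Z_0)/(Z_L + Z_0) = (-44.5 − j57)/(55.5 − j57)
|Γ| = 72.3/79.6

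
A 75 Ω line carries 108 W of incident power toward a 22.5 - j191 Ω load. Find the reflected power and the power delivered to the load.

P_reflected ≈ 92.1 W; P_delivered ≈ 15.9 W

|Γ| = |(-52.5 − j191)/(97.5 − j191)| = 0.924
|Γ|² = 0.853
P_refl = |Γ|²·P_inc = 92.1 W, P_del = (1 − |Γ|²)·P_inc = 15.9 W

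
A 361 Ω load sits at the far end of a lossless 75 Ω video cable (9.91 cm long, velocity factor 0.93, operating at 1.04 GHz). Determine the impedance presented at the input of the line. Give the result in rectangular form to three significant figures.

λ = v/f = 0.93·c / 1.04 GHz = 0.268 m
βl = 2π·l/λ = 2π × 0.369 = 133°
tan(βl) = tan(133°) = -1.07
Z_in = Z_0·(Z_L + jZ_0·tanβl)/(Z_0 + jZ_L·tanβl)
     = 75·(361 − j80.5)/(75 − j387)

Z_in ≈ 28.1 + j64.5 Ω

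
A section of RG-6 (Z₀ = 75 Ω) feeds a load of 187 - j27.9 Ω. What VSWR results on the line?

Γ = (Z_L − Z_0)/(Z_L + Z_0) = (112 − j27.9)/(262 − j27.9)
|Γ| = 115/263 = 0.438
VSWR = (1 + |Γ|)/(1 − |Γ|) = 1.44/0.562

VSWR ≈ 2.56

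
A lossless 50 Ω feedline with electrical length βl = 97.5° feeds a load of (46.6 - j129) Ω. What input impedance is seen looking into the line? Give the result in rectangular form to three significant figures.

tan(βl) = tan(97.5°) = -7.6
Z_in = Z_0·(Z_L + jZ_0·tanβl)/(Z_0 + jZ_L·tanβl)
     = 50·(46.6 − j509)/(-930 − j354)

Z_in ≈ 6.91 + j24.7 Ω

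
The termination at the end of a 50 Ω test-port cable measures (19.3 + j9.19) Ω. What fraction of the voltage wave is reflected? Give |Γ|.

|Γ| ≈ 0.458

Γ = (Z_L − Z_0)/(Z_L + Z_0) = (-30.7 + j9.19)/(69.3 + j9.19)
|Γ| = 32/69.9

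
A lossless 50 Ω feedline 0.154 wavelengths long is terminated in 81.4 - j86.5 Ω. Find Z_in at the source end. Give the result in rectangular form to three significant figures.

Z_in ≈ 14.1 − j13.5 Ω

βl = 2π × 0.154 = 55.4°
tan(βl) = tan(55.4°) = 1.45
Z_in = Z_0·(Z_L + jZ_0·tanβl)/(Z_0 + jZ_L·tanβl)
     = 50·(81.4 − j13.9)/(176 + j118)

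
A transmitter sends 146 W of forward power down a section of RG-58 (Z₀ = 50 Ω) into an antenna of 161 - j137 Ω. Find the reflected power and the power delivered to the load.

P_reflected ≈ 71.7 W; P_delivered ≈ 74.3 W

|Γ| = |(111 − j137)/(211 − j137)| = 0.701
|Γ|² = 0.491
P_refl = |Γ|²·P_inc = 71.7 W, P_del = (1 − |Γ|²)·P_inc = 74.3 W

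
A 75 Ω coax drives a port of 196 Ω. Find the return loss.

RL ≈ 7 dB

Γ = (196 − 75)/(196 + 75) = 0.446
RL = −20·log₁₀|Γ| = −20·log₁₀(0.446)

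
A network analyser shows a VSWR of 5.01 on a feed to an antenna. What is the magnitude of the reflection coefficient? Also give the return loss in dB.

|Γ| = (S − 1)/(S + 1) = (5.01 − 1)/(5.01 + 1) = 4.01/6.01
RL = −20·log₁₀|Γ| = −20·log₁₀(0.667)

|Γ| ≈ 0.667; return loss ≈ 3.51 dB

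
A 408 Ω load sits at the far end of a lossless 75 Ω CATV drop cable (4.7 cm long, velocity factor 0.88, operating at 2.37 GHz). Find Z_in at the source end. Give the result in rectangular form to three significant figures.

λ = v/f = 0.88·c / 2.37 GHz = 0.111 m
βl = 2π·l/λ = 2π × 0.422 = 152°
tan(βl) = tan(152°) = -0.534
Z_in = Z_0·(Z_L + jZ_0·tanβl)/(Z_0 + jZ_L·tanβl)
     = 75·(408 − j40.1)/(75 − j218)

Z_in ≈ 55.5 + j121 Ω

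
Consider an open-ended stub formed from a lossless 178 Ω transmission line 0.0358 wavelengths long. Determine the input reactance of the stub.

βl = 2π × 0.0358 = 12.9°
tan(βl) = 0.229
For an open-ended stub, Z_in = −jZ_0·cot(βl) = −jZ_0/tan(βl)

X_in ≈ -778 Ω (capacitive)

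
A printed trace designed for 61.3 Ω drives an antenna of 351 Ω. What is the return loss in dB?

RL ≈ 3.07 dB

Γ = (351 − 61.3)/(351 + 61.3) = 0.703
RL = −20·log₁₀|Γ| = −20·log₁₀(0.703)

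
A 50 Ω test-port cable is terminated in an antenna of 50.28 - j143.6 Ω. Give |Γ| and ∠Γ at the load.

Γ ≈ 0.82 ∠ -34.8°

Γ = (Z_L − Z_0)/(Z_L + Z_0) = (0.28 − j143.6)/(100.3 − j143.6)
|Γ| = 144/175 = 0.82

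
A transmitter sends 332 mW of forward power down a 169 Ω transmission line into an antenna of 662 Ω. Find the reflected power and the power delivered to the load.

Γ = (662 − 169)/(662 + 169) = 0.593
|Γ|² = 0.352
P_refl = |Γ|²·P_inc = 117 mW, P_del = (1 − |Γ|²)·P_inc = 215 mW

P_reflected ≈ 117 mW; P_delivered ≈ 215 mW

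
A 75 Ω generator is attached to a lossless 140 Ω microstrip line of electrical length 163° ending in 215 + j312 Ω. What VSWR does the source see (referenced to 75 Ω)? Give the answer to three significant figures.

tan(βl) = -0.306
Z_in = Z_0·(Z_L + jZ_0·tanβl)/(Z_0 + jZ_L·tanβl) = 77.1 + j182 Ω
Γ_s = (Z_in − Z_s)/(Z_in + Z_s) = (2.15 + j182)/(152 + j182), |Γ_s| = 0.767
VSWR = (1 + |Γ_s|)/(1 − |Γ_s|)

VSWR ≈ 7.57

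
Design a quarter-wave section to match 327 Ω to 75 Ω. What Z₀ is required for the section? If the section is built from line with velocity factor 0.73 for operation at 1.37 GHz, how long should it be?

Z_qwt = √(Z_0·R_L) = √(75 × 327) = √24520
λ = 0.73·c/f = 0.16 m, so l = λ/4 = 0.04 m

Z_qwt ≈ 157 Ω; length ≈ 4 cm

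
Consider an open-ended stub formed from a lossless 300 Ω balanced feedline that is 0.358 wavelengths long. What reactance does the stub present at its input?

βl = 2π × 0.358 = 129°
tan(βl) = -1.24
For an open-ended stub, Z_in = −jZ_0·cot(βl) = −jZ_0/tan(βl)

X_in ≈ 242 Ω (inductive)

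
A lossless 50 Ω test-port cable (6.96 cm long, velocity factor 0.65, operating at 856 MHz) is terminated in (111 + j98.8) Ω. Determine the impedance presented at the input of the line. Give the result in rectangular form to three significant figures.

λ = v/f = 0.65·c / 856 MHz = 0.228 m
βl = 2π·l/λ = 2π × 0.306 = 110°
tan(βl) = tan(110°) = -2.75
Z_in = Z_0·(Z_L + jZ_0·tanβl)/(Z_0 + jZ_L·tanβl)
     = 50·(111 − j38.7)/(322 − j305)

Z_in ≈ 12.1 + j5.45 Ω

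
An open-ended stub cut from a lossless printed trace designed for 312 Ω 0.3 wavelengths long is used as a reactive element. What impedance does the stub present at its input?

Z_in ≈ +j101 Ω

βl = 2π × 0.3 = 108°
tan(βl) = -3.08
For an open-ended stub, Z_in = −jZ_0·cot(βl) = −jZ_0/tan(βl)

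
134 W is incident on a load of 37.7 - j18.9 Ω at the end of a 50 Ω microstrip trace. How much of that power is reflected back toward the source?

|Γ| = |(-12.3 − j18.9)/(87.7 − j18.9)| = 0.251
|Γ|² = 0.0632
P_refl = |Γ|²·P_inc = 8.47 W, P_del = (1 − |Γ|²)·P_inc = 126 W

P_reflected ≈ 8.47 W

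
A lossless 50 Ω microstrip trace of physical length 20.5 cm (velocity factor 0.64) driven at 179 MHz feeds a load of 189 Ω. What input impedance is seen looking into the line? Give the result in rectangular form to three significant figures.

Z_in ≈ 15.1 − j17.8 Ω

λ = v/f = 0.64·c / 179 MHz = 1.07 m
βl = 2π·l/λ = 2π × 0.191 = 68.8°
tan(βl) = tan(68.8°) = 2.58
Z_in = Z_0·(Z_L + jZ_0·tanβl)/(Z_0 + jZ_L·tanβl)
     = 50·(189 + j129)/(50 + j487)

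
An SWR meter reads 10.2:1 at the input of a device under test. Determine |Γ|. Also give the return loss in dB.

|Γ| ≈ 0.821; return loss ≈ 1.71 dB

|Γ| = (S − 1)/(S + 1) = (10.2 − 1)/(10.2 + 1) = 9.2/11.2
RL = −20·log₁₀|Γ| = −20·log₁₀(0.821)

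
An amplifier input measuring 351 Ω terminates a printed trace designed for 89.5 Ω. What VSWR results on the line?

For a purely resistive load, VSWR = R_L/Z_0 or Z_0/R_L (whichever > 1) = 351/89.5

VSWR ≈ 3.92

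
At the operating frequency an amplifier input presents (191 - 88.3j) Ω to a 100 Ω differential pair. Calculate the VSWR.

Γ = (Z_L − Z_0)/(Z_L + Z_0) = (91 − j88.3)/(291 − j88.3)
|Γ| = 127/304 = 0.417
VSWR = (1 + |Γ|)/(1 − |Γ|) = 1.42/0.583

VSWR ≈ 2.43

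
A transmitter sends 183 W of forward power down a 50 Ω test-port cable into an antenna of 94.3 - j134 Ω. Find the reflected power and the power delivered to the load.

P_reflected ≈ 94 W; P_delivered ≈ 89 W

|Γ| = |(44.3 − j134)/(144.3 − j134)| = 0.717
|Γ|² = 0.514
P_refl = |Γ|²·P_inc = 94 W, P_del = (1 − |Γ|²)·P_inc = 89 W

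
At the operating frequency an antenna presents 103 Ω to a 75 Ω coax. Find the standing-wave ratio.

VSWR ≈ 1.37

For a purely resistive load, VSWR = R_L/Z_0 or Z_0/R_L (whichever > 1) = 103/75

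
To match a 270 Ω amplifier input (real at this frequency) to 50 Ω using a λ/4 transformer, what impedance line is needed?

Z_qwt ≈ 116 Ω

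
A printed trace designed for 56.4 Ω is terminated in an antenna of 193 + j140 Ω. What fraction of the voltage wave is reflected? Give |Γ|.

|Γ| ≈ 0.684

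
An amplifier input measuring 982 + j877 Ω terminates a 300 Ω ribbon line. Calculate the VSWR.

VSWR ≈ 6.02

Γ = (Z_L − Z_0)/(Z_L + Z_0) = (682 + j877)/(1282 + j877)
|Γ| = 1110/1550 = 0.715
VSWR = (1 + |Γ|)/(1 − |Γ|) = 1.72/0.285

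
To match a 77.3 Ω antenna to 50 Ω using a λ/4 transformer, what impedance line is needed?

Z_qwt ≈ 62.2 Ω

Z_qwt = √(Z_0·R_L) = √(50 × 77.3) = √3865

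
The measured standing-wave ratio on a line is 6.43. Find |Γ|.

|Γ| = (S − 1)/(S + 1) = (6.43 − 1)/(6.43 + 1) = 5.43/7.43

|Γ| ≈ 0.731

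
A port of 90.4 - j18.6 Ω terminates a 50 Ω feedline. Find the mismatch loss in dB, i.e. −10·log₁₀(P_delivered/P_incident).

Γ = (40.4 − j18.6)/(140.4 − j18.6), |Γ| = 0.314
|Γ|² = 0.0986, so P_del/P_inc = 1 − |Γ|² = 0.901
ML = −10·log₁₀(1 − |Γ|²)

mismatch loss ≈ 0.451 dB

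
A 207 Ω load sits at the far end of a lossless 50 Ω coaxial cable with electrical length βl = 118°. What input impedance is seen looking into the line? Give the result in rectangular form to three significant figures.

tan(βl) = tan(118°) = -1.88
Z_in = Z_0·(Z_L + jZ_0·tanβl)/(Z_0 + jZ_L·tanβl)
     = 50·(207 − j94)/(50 − j389)

Z_in ≈ 15.2 + j24.6 Ω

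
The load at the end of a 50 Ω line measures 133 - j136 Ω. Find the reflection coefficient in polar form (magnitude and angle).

Γ ≈ 0.699 ∠ -22°

Γ = (Z_L − Z_0)/(Z_L + Z_0) = (83 − j136)/(183 − j136)
|Γ| = 159/228 = 0.699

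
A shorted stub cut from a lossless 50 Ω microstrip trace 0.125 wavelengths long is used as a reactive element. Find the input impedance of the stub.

Z_in ≈ +j50 Ω

βl = 2π × 0.125 = 45°
tan(βl) = 1
For a shorted stub, Z_in = jZ_0·tan(βl)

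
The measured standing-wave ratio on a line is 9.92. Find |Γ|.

|Γ| ≈ 0.817

|Γ| = (S − 1)/(S + 1) = (9.92 − 1)/(9.92 + 1) = 8.92/10.9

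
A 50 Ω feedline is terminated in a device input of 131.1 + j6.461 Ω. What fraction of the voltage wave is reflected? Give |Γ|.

|Γ| ≈ 0.449

Γ = (Z_L − Z_0)/(Z_L + Z_0) = (81.1 + j6.461)/(181.1 + j6.461)
|Γ| = 81.4/181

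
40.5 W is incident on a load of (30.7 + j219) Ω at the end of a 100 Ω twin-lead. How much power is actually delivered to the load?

|Γ| = |(-69.3 + j219)/(130.7 + j219)| = 0.901
|Γ|² = 0.811
P_refl = |Γ|²·P_inc = 32.9 W, P_del = (1 − |Γ|²)·P_inc = 7.65 W

P_delivered ≈ 7.65 W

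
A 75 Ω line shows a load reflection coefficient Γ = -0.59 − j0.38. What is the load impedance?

Z_L ≈ 14.2 − j21.3 Ω

Z_L = Z_0·(1 + Γ)/(1 − Γ) = 75·(0.41 − j0.38)/(1.59 + j0.38)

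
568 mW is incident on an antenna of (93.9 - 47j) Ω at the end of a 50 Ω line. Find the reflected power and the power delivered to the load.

P_reflected ≈ 103 mW; P_delivered ≈ 465 mW

|Γ| = |(43.9 − j47)/(143.9 − j47)| = 0.425
|Γ|² = 0.18
P_refl = |Γ|²·P_inc = 103 mW, P_del = (1 − |Γ|²)·P_inc = 465 mW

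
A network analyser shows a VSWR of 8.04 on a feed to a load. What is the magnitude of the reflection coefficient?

|Γ| = (S − 1)/(S + 1) = (8.04 − 1)/(8.04 + 1) = 7.04/9.04

|Γ| ≈ 0.779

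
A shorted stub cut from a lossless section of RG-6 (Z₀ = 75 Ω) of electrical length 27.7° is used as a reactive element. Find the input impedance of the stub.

tan(βl) = 0.525
For a shorted stub, Z_in = jZ_0·tan(βl)

Z_in ≈ +j39.4 Ω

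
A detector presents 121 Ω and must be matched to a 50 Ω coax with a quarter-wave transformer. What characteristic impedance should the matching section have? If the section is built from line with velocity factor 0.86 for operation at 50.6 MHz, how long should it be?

Z_qwt = √(Z_0·R_L) = √(50 × 121) = √6050
λ = 0.86·c/f = 5.1 m, so l = λ/4 = 1.27 m

Z_qwt ≈ 77.8 Ω; length ≈ 1.27 m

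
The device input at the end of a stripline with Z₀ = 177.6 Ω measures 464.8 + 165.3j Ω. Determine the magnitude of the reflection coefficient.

Γ = (Z_L − Z_0)/(Z_L + Z_0) = (287.2 + j165.3)/(642.4 + j165.3)
|Γ| = 331/663

|Γ| ≈ 0.5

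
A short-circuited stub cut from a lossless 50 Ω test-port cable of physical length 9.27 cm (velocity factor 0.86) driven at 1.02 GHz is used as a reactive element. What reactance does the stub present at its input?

λ = v/f = 0.86·c / 1.02 GHz = 0.253 m
βl = 2π·l/λ = 2π × 0.366 = 132°
tan(βl) = -1.11
For a short-circuited stub, Z_in = jZ_0·tan(βl)

X_in ≈ -55.7 Ω (capacitive)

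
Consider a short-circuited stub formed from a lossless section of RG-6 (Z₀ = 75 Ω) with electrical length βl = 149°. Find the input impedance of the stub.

Z_in ≈ −j45.1 Ω

tan(βl) = -0.601
For a short-circuited stub, Z_in = jZ_0·tan(βl)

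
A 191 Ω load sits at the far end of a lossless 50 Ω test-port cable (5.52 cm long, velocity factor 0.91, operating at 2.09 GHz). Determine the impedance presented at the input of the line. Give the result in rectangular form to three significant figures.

λ = v/f = 0.91·c / 2.09 GHz = 0.131 m
βl = 2π·l/λ = 2π × 0.423 = 152°
tan(βl) = tan(152°) = -0.529
Z_in = Z_0·(Z_L + jZ_0·tanβl)/(Z_0 + jZ_L·tanβl)
     = 50·(191 − j26.4)/(50 − j101)

Z_in ≈ 48.1 + j70.7 Ω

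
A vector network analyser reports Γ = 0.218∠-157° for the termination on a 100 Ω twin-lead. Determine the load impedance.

Z_L = Z_0·(1 + Γ)/(1 − Γ) = 100·(0.799 − j0.0852)/(1.2 + j0.0852)

Z_L ≈ 65.7 − j11.8 Ω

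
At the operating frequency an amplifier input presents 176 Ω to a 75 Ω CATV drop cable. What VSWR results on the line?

For a purely resistive load, VSWR = R_L/Z_0 or Z_0/R_L (whichever > 1) = 176/75

VSWR ≈ 2.35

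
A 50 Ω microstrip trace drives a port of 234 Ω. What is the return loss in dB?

RL ≈ 3.77 dB

Γ = (234 − 50)/(234 + 50) = 0.648
RL = −20·log₁₀|Γ| = −20·log₁₀(0.648)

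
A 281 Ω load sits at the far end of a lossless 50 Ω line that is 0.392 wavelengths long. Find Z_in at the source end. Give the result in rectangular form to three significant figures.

Z_in ≈ 21.5 + j57.3 Ω

βl = 2π × 0.392 = 141°
tan(βl) = tan(141°) = -0.806
Z_in = Z_0·(Z_L + jZ_0·tanβl)/(Z_0 + jZ_L·tanβl)
     = 50·(281 − j40.3)/(50 − j227)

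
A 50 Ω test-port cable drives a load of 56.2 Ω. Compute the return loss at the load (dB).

Γ = (56.2 − 50)/(56.2 + 50) = 0.0584
RL = −20·log₁₀|Γ| = −20·log₁₀(0.0584)

RL ≈ 24.7 dB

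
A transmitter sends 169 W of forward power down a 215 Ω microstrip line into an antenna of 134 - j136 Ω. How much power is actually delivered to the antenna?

|Γ| = |(-81 − j136)/(349 − j136)| = 0.423
|Γ|² = 0.179
P_refl = |Γ|²·P_inc = 30.2 W, P_del = (1 − |Γ|²)·P_inc = 139 W

P_delivered ≈ 139 W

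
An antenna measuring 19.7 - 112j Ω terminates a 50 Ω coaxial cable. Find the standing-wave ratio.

VSWR ≈ 15.6

Γ = (Z_L − Z_0)/(Z_L + Z_0) = (-30.3 − j112)/(69.7 − j112)
|Γ| = 116/132 = 0.88
VSWR = (1 + |Γ|)/(1 − |Γ|) = 1.88/0.12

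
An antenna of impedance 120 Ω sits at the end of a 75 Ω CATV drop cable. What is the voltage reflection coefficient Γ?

Γ = 0.231

Γ = (Z_L − Z_0)/(Z_L + Z_0) = (120 − 75)/(120 + 75) = 45/195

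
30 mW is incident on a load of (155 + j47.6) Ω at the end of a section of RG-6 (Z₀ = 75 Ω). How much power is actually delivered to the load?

P_delivered ≈ 25.3 mW

|Γ| = |(80 + j47.6)/(230 + j47.6)| = 0.396
|Γ|² = 0.157
P_refl = |Γ|²·P_inc = 4.71 mW, P_del = (1 − |Γ|²)·P_inc = 25.3 mW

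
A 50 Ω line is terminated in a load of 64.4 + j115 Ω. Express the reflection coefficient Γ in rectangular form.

Γ = (Z_L − Z_0)/(Z_L + Z_0) = (14.4 + j115)/(114.4 + j115)

Γ ≈ 0.565 + j0.437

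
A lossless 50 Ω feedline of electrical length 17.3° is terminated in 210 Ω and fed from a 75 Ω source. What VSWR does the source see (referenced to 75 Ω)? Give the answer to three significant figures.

VSWR ≈ 3.13

tan(βl) = 0.311
Z_in = Z_0·(Z_L + jZ_0·tanβl)/(Z_0 + jZ_L·tanβl) = 85 − j95.6 Ω
Γ_s = (Z_in − Z_s)/(Z_in + Z_s) = (9.97 − j95.6)/(160 − j95.6), |Γ_s| = 0.516
VSWR = (1 + |Γ_s|)/(1 − |Γ_s|)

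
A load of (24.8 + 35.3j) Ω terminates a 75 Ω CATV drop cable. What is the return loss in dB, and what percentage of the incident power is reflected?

RL ≈ 4.74 dB; 33.6% of incident power reflected

Γ = (-50.2 + j35.3)/(99.8 + j35.3), |Γ| = 0.58
RL = −20·log₁₀(0.58) = 4.74 dB
P_refl/P_inc = |Γ|² = 0.336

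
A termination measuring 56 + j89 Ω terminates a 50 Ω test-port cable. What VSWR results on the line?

VSWR ≈ 4.63

Γ = (Z_L − Z_0)/(Z_L + Z_0) = (6 + j89)/(106 + j89)
|Γ| = 89.2/138 = 0.644
VSWR = (1 + |Γ|)/(1 − |Γ|) = 1.64/0.356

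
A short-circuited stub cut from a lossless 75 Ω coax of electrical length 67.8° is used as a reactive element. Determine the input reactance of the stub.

X_in ≈ 184 Ω (inductive)

tan(βl) = 2.45
For a short-circuited stub, Z_in = jZ_0·tan(βl)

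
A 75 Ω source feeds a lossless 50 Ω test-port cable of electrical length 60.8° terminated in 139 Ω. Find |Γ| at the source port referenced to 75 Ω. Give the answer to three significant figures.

|Γ| ≈ 0.57

tan(βl) = 1.79
Z_in = Z_0·(Z_L + jZ_0·tanβl)/(Z_0 + jZ_L·tanβl) = 22.7 − j23.4 Ω
Γ_s = (Z_in − Z_s)/(Z_in + Z_s) = (-52.3 − j23.4)/(97.7 − j23.4), |Γ_s| = 0.57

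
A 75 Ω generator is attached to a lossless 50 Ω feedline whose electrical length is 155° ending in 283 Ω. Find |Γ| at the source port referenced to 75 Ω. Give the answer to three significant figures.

tan(βl) = -0.466
Z_in = Z_0·(Z_L + jZ_0·tanβl)/(Z_0 + jZ_L·tanβl) = 43.3 + j90.8 Ω
Γ_s = (Z_in − Z_s)/(Z_in + Z_s) = (-31.7 + j90.8)/(118 + j90.8), |Γ_s| = 0.645

|Γ| ≈ 0.645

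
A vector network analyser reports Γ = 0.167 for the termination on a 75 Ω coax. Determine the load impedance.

Z_L ≈ 105 Ω

Z_L = Z_0·(1 + Γ)/(1 − Γ) = 75·(1.17)/(0.833)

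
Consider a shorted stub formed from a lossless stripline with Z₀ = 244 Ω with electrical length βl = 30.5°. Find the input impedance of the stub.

Z_in ≈ +j144 Ω

tan(βl) = 0.589
For a shorted stub, Z_in = jZ_0·tan(βl)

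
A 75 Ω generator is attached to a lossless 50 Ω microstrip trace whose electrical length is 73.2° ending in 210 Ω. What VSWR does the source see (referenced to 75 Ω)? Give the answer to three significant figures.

tan(βl) = 3.31
Z_in = Z_0·(Z_L + jZ_0·tanβl)/(Z_0 + jZ_L·tanβl) = 12.9 − j14.2 Ω
Γ_s = (Z_in − Z_s)/(Z_in + Z_s) = (-62.1 − j14.2)/(87.9 − j14.2), |Γ_s| = 0.715
VSWR = (1 + |Γ_s|)/(1 − |Γ_s|)

VSWR ≈ 6.02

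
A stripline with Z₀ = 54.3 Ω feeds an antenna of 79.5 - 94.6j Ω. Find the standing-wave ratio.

VSWR ≈ 3.97

Γ = (Z_L − Z_0)/(Z_L + Z_0) = (25.2 − j94.6)/(133.8 − j94.6)
|Γ| = 97.9/164 = 0.597
VSWR = (1 + |Γ|)/(1 − |Γ|) = 1.6/0.403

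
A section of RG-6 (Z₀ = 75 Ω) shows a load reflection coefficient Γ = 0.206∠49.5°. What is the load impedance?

Z_L ≈ 92.7 + j30.3 Ω

Z_L = Z_0·(1 + Γ)/(1 − Γ) = 75·(1.13 + j0.157)/(0.866 − j0.157)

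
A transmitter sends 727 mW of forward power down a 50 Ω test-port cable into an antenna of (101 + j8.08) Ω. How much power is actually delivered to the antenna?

P_delivered ≈ 642 mW

|Γ| = |(51 + j8.08)/(151 + j8.08)| = 0.341
|Γ|² = 0.117
P_refl = |Γ|²·P_inc = 84.8 mW, P_del = (1 − |Γ|²)·P_inc = 642 mW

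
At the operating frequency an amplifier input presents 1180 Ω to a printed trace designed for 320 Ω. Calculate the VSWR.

VSWR ≈ 3.69

Γ = (1180 − 320)/(1180 + 320) = 0.573
VSWR = (1 + 0.573)/(1 − 0.573)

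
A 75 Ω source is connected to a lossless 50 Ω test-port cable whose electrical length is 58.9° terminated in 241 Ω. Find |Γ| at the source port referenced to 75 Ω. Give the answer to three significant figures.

tan(βl) = 1.66
Z_in = Z_0·(Z_L + jZ_0·tanβl)/(Z_0 + jZ_L·tanβl) = 13.9 − j28.4 Ω
Γ_s = (Z_in − Z_s)/(Z_in + Z_s) = (-61.1 − j28.4)/(88.9 − j28.4), |Γ_s| = 0.721

|Γ| ≈ 0.721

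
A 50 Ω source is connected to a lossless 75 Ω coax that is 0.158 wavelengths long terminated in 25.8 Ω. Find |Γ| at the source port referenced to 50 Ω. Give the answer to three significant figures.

|Γ| ≈ 0.573

βl = 2π × 0.158 = 56.9°
tan(βl) = 1.53
Z_in = Z_0·(Z_L + jZ_0·tanβl)/(Z_0 + jZ_L·tanβl) = 67.6 + j79.3 Ω
Γ_s = (Z_in − Z_s)/(Z_in + Z_s) = (17.6 + j79.3)/(118 + j79.3), |Γ_s| = 0.573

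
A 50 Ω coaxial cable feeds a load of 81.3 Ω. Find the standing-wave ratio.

For a purely resistive load, VSWR = R_L/Z_0 or Z_0/R_L (whichever > 1) = 81.3/50

VSWR ≈ 1.63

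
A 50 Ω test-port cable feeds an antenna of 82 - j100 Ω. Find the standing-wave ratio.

VSWR ≈ 4.46

Γ = (Z_L − Z_0)/(Z_L + Z_0) = (32 − j100)/(132 − j100)
|Γ| = 105/166 = 0.634
VSWR = (1 + |Γ|)/(1 − |Γ|) = 1.63/0.366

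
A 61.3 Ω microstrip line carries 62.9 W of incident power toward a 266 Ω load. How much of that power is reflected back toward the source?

Γ = (266 − 61.3)/(266 + 61.3) = 0.625
|Γ|² = 0.391
P_refl = |Γ|²·P_inc = 24.6 W, P_del = (1 − |Γ|²)·P_inc = 38.3 W

P_reflected ≈ 24.6 W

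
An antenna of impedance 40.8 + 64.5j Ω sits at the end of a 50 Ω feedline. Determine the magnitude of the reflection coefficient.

|Γ| ≈ 0.585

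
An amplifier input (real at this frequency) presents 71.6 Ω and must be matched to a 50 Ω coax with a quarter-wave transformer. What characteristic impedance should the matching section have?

Z_qwt ≈ 59.8 Ω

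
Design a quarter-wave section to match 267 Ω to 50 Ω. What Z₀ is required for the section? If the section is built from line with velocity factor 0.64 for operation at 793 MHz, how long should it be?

Z_qwt = √(Z_0·R_L) = √(50 × 267) = √13350
λ = 0.64·c/f = 0.242 m, so l = λ/4 = 0.0605 m

Z_qwt ≈ 116 Ω; length ≈ 6.05 cm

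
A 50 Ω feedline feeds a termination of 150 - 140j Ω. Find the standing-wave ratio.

VSWR ≈ 5.77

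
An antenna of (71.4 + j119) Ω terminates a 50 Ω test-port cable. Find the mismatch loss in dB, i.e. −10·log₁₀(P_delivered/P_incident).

Γ = (21.4 + j119)/(121.4 + j119), |Γ| = 0.711
|Γ|² = 0.506, so P_del/P_inc = 1 − |Γ|² = 0.494
ML = −10·log₁₀(1 − |Γ|²)

mismatch loss ≈ 3.06 dB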